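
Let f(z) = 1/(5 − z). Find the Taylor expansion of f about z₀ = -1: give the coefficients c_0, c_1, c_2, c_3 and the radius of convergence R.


Let w = z − z₀, so z = z₀ + w.
Then 5 − z = 5 − (z₀ + w) = (5 − z₀) − w = 6 − w.
f(z) = 1/(6 − w) = (1/(6)) · 1/(1 − w/(6)) = Σ_{n≥0} w^n / (6)^(n+1).
So c_n = 1/(6)^(n+1):
  c_0 = 1/(6)^1 = 1/6.
  c_1 = 1/(6)^2 = 1/36.
  c_2 = 1/(6)^3 = 1/216.
  c_3 = 1/(6)^4 = 1/1296.
The series is valid for |w/d| < 1, i.e. |z − z₀| < |d|.
Radius of convergence: R = |5 − z₀| = |6| = 6 (distance from z₀ to the singularity z = 5).

c_0 = 1/6, c_1 = 1/36, c_2 = 1/216, c_3 = 1/1296; R = 6.


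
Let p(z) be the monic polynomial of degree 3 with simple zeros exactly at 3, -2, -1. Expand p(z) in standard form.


The polynomial is p(z) = ∏_{α ∈ S} (z − α), where S = {3, -2, -1}.
Expanding the product yields: p(z) = z^3 -7·z -6.
The resulting polynomial has degree 3 and real coefficients as required.

p(z) = z^3 -7·z -6.


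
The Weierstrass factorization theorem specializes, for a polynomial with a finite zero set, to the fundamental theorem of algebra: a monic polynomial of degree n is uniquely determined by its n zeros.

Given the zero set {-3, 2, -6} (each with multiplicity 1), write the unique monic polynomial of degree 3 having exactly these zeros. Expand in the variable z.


The polynomial is p(z) = ∏_{α ∈ S} (z − α), where S = {-3, 2, -6}.
Expanding the product yields: p(z) = z^3 + 7·z^2 -36.
The resulting polynomial has degree 3 and real coefficients as required.

p(z) = z^3 + 7·z^2 -36.


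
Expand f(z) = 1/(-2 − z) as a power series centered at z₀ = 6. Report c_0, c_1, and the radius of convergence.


Let w = z − z₀, so z = z₀ + w.
Then -2 − z = -2 − (z₀ + w) = (-2 − z₀) − w = -8 − w.
f(z) = 1/(-8 − w) = (1/(-8)) · 1/(1 − w/(-8)) = Σ_{n≥0} w^n / (-8)^(n+1).
So c_n = 1/(-8)^(n+1):
  c_0 = 1/(-8)^1 = -1/8.
  c_1 = 1/(-8)^2 = 1/64.
The series is valid for |w/d| < 1, i.e. |z − z₀| < |d|.
Radius of convergence: R = |-2 − z₀| = |-8| = 8 (distance from z₀ to the singularity z = -2).

c_0 = -1/8, c_1 = 1/64; R = 8.


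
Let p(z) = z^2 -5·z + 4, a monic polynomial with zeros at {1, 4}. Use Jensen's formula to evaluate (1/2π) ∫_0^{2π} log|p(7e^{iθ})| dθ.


Zeros: 1, 4; r = 7.
Inside |z| < r: 1, 4. Outside (|z| ≥ r): ∅.
p(0) = 4, so log|p(0)| = log(4) = 1.3863.
Apply Jensen: I(r) = log|p(0)| + Σ_k log(r/|z_k|), summed over zeros inside |z| < r.
  log(r/|z_k|) for z_k = 1: log(7/1) = 1.9459
  log(r/|z_k|) for z_k = 4: log(7/4) = 0.5596
Sum over inside zeros: 2.5055.
I(r) = log|p(0)| + (inside sum) = 1.3863 + 2.5055 = 3.8918.
Closed form (all zeros inside, monic): I(r) = n·log(r) = 2·log(7) = 3.8918. ✓

I(r) ≈ 3.8918.


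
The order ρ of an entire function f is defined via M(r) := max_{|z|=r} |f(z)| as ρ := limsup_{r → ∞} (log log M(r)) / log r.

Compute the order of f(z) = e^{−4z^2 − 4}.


|e^{−4z^2 − 4}| = e^{Re(-4·z^2) + -4} ≤ e^{4|z|^2 + -4} = e^{4r^2 + -4} on |z| = r, so ρ ≤ 2. Choosing z on |z|=r so that -4·z^2 is real positive (always possible by picking arg z appropriately) gives |f(z)| = e^{4r^2 + -4}, matching the bound. The additive constant -4 does not affect log log M(r) ~ 2·log r. Hence ρ = 2.
Therefore ρ = 2.

Order ρ = 2.


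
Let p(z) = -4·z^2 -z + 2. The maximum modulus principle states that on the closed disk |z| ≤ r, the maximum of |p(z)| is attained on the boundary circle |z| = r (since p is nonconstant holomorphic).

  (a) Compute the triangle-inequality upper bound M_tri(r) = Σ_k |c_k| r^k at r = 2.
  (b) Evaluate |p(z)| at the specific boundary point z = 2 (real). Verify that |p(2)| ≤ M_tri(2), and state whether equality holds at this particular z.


Coefficients: c_0 = 2, c_1 = -1, c_2 = -4. Radius r = 2.
Part (a). Triangle bound: M_tri(r) = Σ_k |c_k| r^k
  = |2|·2^0 + |-1|·2^1 + |-4|·2^2
  = 2 + 2 + 16 = 20.
This bounds M(r) := max_{|z|=r} |p(z)| from above; equality holds iff all terms c_k z^k can be made to align in phase at a single z on |z|=r.
Part (b). At z = 2 (real, on the circle |z| = r):
  p(2) = (2)·2^0 + (-1)·2^1 + (-4)·2^2 = -16.
  |p(2)| = 16.
Check: |p(2)| = 16 ≤ 20 = M_tri(2). ✓ Equality does not hold at z = 2 (the coefficients have mixed signs, so the terms do not all align in phase there).

M_tri(2) = 20; |p(2)| = 16; equality at z=2: no.


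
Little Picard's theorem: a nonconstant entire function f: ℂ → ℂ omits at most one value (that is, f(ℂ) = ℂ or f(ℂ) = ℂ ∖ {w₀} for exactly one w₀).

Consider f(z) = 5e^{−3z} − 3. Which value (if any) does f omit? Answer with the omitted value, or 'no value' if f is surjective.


Little Picard bounds the complement of f(ℂ) to at most one point.
e^{−3z} is never zero on ℂ, so 5·e^{−3z} takes every value in ℂ ∖ {0}. Adding -3 shifts the range to ℂ ∖ {-3}. Thus f omits exactly the value -3.

Omitted value: -3.


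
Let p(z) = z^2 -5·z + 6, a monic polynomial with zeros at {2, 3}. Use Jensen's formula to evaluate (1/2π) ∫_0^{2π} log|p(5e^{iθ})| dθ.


Zeros: 2, 3; r = 5.
Inside |z| < r: 2, 3. Outside (|z| ≥ r): ∅.
p(0) = 6, so log|p(0)| = log(6) = 1.7918.
Apply Jensen: I(r) = log|p(0)| + Σ_k log(r/|z_k|), summed over zeros inside |z| < r.
  log(r/|z_k|) for z_k = 2: log(5/2) = 0.9163
  log(r/|z_k|) for z_k = 3: log(5/3) = 0.5108
Sum over inside zeros: 1.4271.
I(r) = log|p(0)| + (inside sum) = 1.7918 + 1.4271 = 3.2189.
Closed form (all zeros inside, monic): I(r) = n·log(r) = 2·log(5) = 3.2189. ✓

I(r) ≈ 3.2189.


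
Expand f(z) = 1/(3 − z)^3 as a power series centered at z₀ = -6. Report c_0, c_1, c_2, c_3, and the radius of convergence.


Let w = z − z₀, so z = z₀ + w.
Then 3 − z = 3 − (z₀ + w) = (3 − z₀) − w = 9 − w.
f(z) = 1/(9 − w)^3 = (1/(9)^3) · (1 − w/(9))^{−3}.
By the binomial series (1−u)^{−3} = Σ_{n≥0} C(n+2, 2) u^n for |u|<1, with u = w/(9):
  c_n = C(n+2, 2) / (9)^(n+3).
  c_0 = 1/(9)^3 = 1/729.
  c_1 = 3/(9)^4 = 1/2187.
  c_2 = 6/(9)^5 = 2/19683.
  c_3 = 10/(9)^6 = 10/531441.
The series is valid for |w/d| < 1, i.e. |z − z₀| < |d|.
Radius of convergence: R = |3 − z₀| = |9| = 9 (distance from z₀ to the singularity z = 3).

c_0 = 1/729, c_1 = 1/2187, c_2 = 2/19683, c_3 = 10/531441; R = 9.


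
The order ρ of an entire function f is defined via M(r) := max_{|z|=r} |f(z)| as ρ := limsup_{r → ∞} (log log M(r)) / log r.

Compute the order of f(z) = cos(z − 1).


cos(w) is a linear combination of e^{iw} and e^{−iw} (or e^w, e^{−w} in the hyperbolic case), so |cos(w)| ≤ e^{|w|}. With w = z − 1, |w| ≤ 1|z| + 1 = 1r + 1 on |z| = r, giving M(r) ≤ e^{1r + 1}, so ρ ≤ 1. On a suitable ray (z = it for sin/cos; z = t for sinh/cosh, t real → ∞), |cos(z − 1)| grows like e^{1|t|}/2, so ρ ≥ 1. Hence ρ = 1.
Therefore ρ = 1.

Order ρ = 1.


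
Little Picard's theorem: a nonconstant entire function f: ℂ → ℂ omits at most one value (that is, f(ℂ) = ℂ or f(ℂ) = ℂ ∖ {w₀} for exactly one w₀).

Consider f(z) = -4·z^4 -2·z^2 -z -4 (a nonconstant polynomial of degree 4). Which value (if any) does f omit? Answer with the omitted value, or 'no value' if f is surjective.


Little Picard bounds the complement of f(ℂ) to at most one point.
For every w ∈ ℂ, the equation p(z) − w = 0 is a nonconstant polynomial in z and hence has at least one root by the fundamental theorem of algebra. So p is surjective onto ℂ, omitting no value.

Omitted value: no value.


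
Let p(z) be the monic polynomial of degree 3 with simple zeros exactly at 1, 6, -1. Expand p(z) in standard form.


The polynomial is p(z) = ∏_{α ∈ S} (z − α), where S = {1, 6, -1}.
Expanding the product yields: p(z) = z^3 -6·z^2 -z + 6.
The resulting polynomial has degree 3 and real coefficients as required.

p(z) = z^3 -6·z^2 -z + 6.


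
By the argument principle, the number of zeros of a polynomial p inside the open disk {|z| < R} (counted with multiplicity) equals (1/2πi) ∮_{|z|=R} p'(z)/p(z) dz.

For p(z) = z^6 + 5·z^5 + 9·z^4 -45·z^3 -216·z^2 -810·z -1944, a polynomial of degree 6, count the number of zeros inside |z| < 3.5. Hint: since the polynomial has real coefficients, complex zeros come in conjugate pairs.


The zeros of p are: -3, 4, (0 + 3i), (0 - 3i), (-3 + 3i), (-3 - 3i).
Their magnitudes are: 3, 4, 3, 3, 4.243, 4.243.
Zeros with |z| < R = 3.5: -3, (0 + 3i), (0 - 3i).
Count = 3.
By the argument principle, (1/2πi) ∮_{|z|=R} p'(z)/p(z) dz equals exactly this count.

Number of zeros inside |z| < 3.5: 3.


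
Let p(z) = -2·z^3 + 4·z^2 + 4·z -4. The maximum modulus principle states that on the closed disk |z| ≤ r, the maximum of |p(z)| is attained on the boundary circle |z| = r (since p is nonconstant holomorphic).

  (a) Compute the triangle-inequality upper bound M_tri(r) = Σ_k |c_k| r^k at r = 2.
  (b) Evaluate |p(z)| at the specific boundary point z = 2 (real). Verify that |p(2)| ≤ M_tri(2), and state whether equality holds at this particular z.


Coefficients: c_0 = -4, c_1 = 4, c_2 = 4, c_3 = -2. Radius r = 2.
Part (a). Triangle bound: M_tri(r) = Σ_k |c_k| r^k
  = |-4|·2^0 + |4|·2^1 + |4|·2^2 + |-2|·2^3
  = 4 + 8 + 16 + 16 = 44.
This bounds M(r) := max_{|z|=r} |p(z)| from above; equality holds iff all terms c_k z^k can be made to align in phase at a single z on |z|=r.
Part (b). At z = 2 (real, on the circle |z| = r):
  p(2) = (-4)·2^0 + (4)·2^1 + (4)·2^2 + (-2)·2^3 = 4.
  |p(2)| = 4.
Check: |p(2)| = 4 ≤ 44 = M_tri(2). ✓ Equality does not hold at z = 2 (the coefficients have mixed signs, so the terms do not all align in phase there).

M_tri(2) = 44; |p(2)| = 4; equality at z=2: no.


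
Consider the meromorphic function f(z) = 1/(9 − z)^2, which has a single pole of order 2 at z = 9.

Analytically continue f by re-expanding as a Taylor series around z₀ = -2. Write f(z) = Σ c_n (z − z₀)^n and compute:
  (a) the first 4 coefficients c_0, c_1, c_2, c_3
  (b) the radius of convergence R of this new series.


Let w = z − z₀, so z = z₀ + w.
Then 9 − z = 9 − (z₀ + w) = (9 − z₀) − w = 11 − w.
f(z) = 1/(11 − w)^2 = (1/(11)^2) · (1 − w/(11))^{−2}.
By the binomial series (1−u)^{−2} = Σ_{n≥0} C(n+1, 1) u^n for |u|<1, with u = w/(11):
  c_n = C(n+1, 1) / (11)^(n+2).
  c_0 = 1/(11)^2 = 1/121.
  c_1 = 2/(11)^3 = 2/1331.
  c_2 = 3/(11)^4 = 3/14641.
  c_3 = 4/(11)^5 = 4/161051.
The series is valid for |w/d| < 1, i.e. |z − z₀| < |d|.
Radius of convergence: R = |9 − z₀| = |11| = 11 (distance from z₀ to the singularity z = 9).

c_0 = 1/121, c_1 = 2/1331, c_2 = 3/14641, c_3 = 4/161051; R = 11.


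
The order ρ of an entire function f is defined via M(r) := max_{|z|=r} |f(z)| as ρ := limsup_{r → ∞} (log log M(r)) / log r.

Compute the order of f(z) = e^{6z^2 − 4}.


|e^{6z^2 − 4}| = e^{Re(6·z^2) + -4} ≤ e^{6|z|^2 + -4} = e^{6r^2 + -4} on |z| = r, so ρ ≤ 2. Choosing z on |z|=r so that 6·z^2 is real positive (always possible by picking arg z appropriately) gives |f(z)| = e^{6r^2 + -4}, matching the bound. The additive constant -4 does not affect log log M(r) ~ 2·log r. Hence ρ = 2.
Therefore ρ = 2.

Order ρ = 2.


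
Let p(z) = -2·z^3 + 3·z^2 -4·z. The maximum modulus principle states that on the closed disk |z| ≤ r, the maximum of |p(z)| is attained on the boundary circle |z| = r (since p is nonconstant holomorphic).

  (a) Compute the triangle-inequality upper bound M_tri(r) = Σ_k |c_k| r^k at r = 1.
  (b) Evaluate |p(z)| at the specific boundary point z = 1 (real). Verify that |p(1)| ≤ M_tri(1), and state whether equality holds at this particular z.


Coefficients: c_0 = 0, c_1 = -4, c_2 = 3, c_3 = -2. Radius r = 1.
Part (a). Triangle bound: M_tri(r) = Σ_k |c_k| r^k
  = |0|·1^0 + |-4|·1^1 + |3|·1^2 + |-2|·1^3
  = 0 + 4 + 3 + 2 = 9.
This bounds M(r) := max_{|z|=r} |p(z)| from above; equality holds iff all terms c_k z^k can be made to align in phase at a single z on |z|=r.
Part (b). At z = 1 (real, on the circle |z| = r):
  p(1) = (0)·1^0 + (-4)·1^1 + (3)·1^2 + (-2)·1^3 = -3.
  |p(1)| = 3.
Check: |p(1)| = 3 ≤ 9 = M_tri(1). ✓ Equality does not hold at z = 1 (the coefficients have mixed signs, so the terms do not all align in phase there).

M_tri(1) = 9; |p(1)| = 3; equality at z=1: no.


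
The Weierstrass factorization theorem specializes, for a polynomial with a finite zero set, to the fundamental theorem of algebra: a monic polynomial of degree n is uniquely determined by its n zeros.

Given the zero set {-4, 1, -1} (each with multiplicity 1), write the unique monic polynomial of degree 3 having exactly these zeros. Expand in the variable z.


The polynomial is p(z) = ∏_{α ∈ S} (z − α), where S = {-4, 1, -1}.
Expanding the product yields: p(z) = z^3 + 4·z^2 -z -4.
The resulting polynomial has degree 3 and real coefficients as required.

p(z) = z^3 + 4·z^2 -z -4.


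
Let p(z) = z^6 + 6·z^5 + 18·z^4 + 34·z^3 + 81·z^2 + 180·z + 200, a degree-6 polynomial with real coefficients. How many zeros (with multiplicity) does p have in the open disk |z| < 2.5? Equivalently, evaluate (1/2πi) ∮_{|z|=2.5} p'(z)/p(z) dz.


The zeros of p are: (1 + 2i), (1 - 2i), (-2 + 2i), (-2 - 2i), (-2 + 1i), (-2 - 1i).
Their magnitudes are: 2.236, 2.236, 2.828, 2.828, 2.236, 2.236.
Zeros with |z| < R = 2.5: (1 + 2i), (1 - 2i), (-2 + 1i), (-2 - 1i).
Count = 4.
By the argument principle, (1/2πi) ∮_{|z|=R} p'(z)/p(z) dz equals exactly this count.

Number of zeros inside |z| < 2.5: 4.


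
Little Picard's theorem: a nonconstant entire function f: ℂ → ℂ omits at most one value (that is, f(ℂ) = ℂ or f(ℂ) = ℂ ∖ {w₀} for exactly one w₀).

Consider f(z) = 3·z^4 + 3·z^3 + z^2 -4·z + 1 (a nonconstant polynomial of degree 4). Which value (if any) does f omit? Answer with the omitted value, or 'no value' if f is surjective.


Little Picard bounds the complement of f(ℂ) to at most one point.
For every w ∈ ℂ, the equation p(z) − w = 0 is a nonconstant polynomial in z and hence has at least one root by the fundamental theorem of algebra. So p is surjective onto ℂ, omitting no value.

Omitted value: no value.


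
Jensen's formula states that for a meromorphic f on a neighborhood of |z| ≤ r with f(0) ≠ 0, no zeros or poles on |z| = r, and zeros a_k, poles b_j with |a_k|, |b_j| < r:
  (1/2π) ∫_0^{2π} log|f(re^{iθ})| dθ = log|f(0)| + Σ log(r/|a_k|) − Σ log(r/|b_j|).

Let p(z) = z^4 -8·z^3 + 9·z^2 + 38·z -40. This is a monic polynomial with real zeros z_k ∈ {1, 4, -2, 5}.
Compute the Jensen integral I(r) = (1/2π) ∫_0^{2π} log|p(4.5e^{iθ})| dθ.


Zeros: -2, 1, 4, 5; r = 4.5.
Inside |z| < r: -2, 1, 4. Outside (|z| ≥ r): 5.
p(0) = -40, so log|p(0)| = log(40) = 3.6889.
Apply Jensen: I(r) = log|p(0)| + Σ_k log(r/|z_k|), summed over zeros inside |z| < r.
  log(r/|z_k|) for z_k = 1: log(4.5/1) = 1.5041
  log(r/|z_k|) for z_k = 4: log(4.5/4) = 0.1178
  log(r/|z_k|) for z_k = -2: log(4.5/2) = 0.8109
  Outside zeros (5) contribute nothing to the Jensen sum.
Sum over inside zeros: 2.4328.
I(r) = log|p(0)| + (inside sum) = 3.6889 + 2.4328 = 6.1217.
Note: since some zeros are outside |z| ≤ r, the simplified n·log(r) form does NOT apply — only the inside zeros contribute.

I(r) ≈ 6.1217.


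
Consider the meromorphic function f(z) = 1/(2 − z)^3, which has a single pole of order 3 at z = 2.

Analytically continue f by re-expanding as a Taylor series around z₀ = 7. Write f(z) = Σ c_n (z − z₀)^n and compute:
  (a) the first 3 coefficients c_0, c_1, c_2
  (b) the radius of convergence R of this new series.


Let w = z − z₀, so z = z₀ + w.
Then 2 − z = 2 − (z₀ + w) = (2 − z₀) − w = -5 − w.
f(z) = 1/(-5 − w)^3 = (1/(-5)^3) · (1 − w/(-5))^{−3}.
By the binomial series (1−u)^{−3} = Σ_{n≥0} C(n+2, 2) u^n for |u|<1, with u = w/(-5):
  c_n = C(n+2, 2) / (-5)^(n+3).
  c_0 = 1/(-5)^3 = -1/125.
  c_1 = 3/(-5)^4 = 3/625.
  c_2 = 6/(-5)^5 = -6/3125.
The series is valid for |w/d| < 1, i.e. |z − z₀| < |d|.
Radius of convergence: R = |2 − z₀| = |-5| = 5 (distance from z₀ to the singularity z = 2).

c_0 = -1/125, c_1 = 3/625, c_2 = -6/3125; R = 5.


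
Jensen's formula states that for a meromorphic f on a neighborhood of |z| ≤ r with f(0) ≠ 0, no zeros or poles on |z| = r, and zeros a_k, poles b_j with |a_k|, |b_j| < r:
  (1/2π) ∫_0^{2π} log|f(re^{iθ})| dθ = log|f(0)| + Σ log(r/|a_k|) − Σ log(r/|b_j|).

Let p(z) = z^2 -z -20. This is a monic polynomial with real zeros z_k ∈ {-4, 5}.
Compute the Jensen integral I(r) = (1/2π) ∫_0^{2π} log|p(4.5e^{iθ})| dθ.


Zeros: -4, 5; r = 4.5.
Inside |z| < r: -4. Outside (|z| ≥ r): 5.
p(0) = -20, so log|p(0)| = log(20) = 2.9957.
Apply Jensen: I(r) = log|p(0)| + Σ_k log(r/|z_k|), summed over zeros inside |z| < r.
  log(r/|z_k|) for z_k = -4: log(4.5/4) = 0.1178
  Outside zeros (5) contribute nothing to the Jensen sum.
Sum over inside zeros: 0.1178.
I(r) = log|p(0)| + (inside sum) = 2.9957 + 0.1178 = 3.1135.
Note: since some zeros are outside |z| ≤ r, the simplified n·log(r) form does NOT apply — only the inside zeros contribute.

I(r) ≈ 3.1135.


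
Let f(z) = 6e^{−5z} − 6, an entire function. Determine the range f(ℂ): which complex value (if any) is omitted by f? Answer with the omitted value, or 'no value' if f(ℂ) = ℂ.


Little Picard bounds the complement of f(ℂ) to at most one point.
e^{−5z} is never zero on ℂ, so 6·e^{−5z} takes every value in ℂ ∖ {0}. Adding -6 shifts the range to ℂ ∖ {-6}. Thus f omits exactly the value -6.

Omitted value: -6.


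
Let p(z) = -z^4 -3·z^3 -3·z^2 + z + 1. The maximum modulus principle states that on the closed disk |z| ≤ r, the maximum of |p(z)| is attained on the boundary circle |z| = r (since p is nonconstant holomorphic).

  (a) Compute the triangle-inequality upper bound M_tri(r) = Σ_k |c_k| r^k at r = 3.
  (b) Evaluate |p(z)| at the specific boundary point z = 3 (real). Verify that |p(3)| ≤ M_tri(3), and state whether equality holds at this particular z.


Coefficients: c_0 = 1, c_1 = 1, c_2 = -3, c_3 = -3, c_4 = -1. Radius r = 3.
Part (a). Triangle bound: M_tri(r) = Σ_k |c_k| r^k
  = |1|·3^0 + |1|·3^1 + |-3|·3^2 + |-3|·3^3 + |-1|·3^4
  = 1 + 3 + 27 + 81 + 81 = 193.
This bounds M(r) := max_{|z|=r} |p(z)| from above; equality holds iff all terms c_k z^k can be made to align in phase at a single z on |z|=r.
Part (b). At z = 3 (real, on the circle |z| = r):
  p(3) = (1)·3^0 + (1)·3^1 + (-3)·3^2 + (-3)·3^3 + (-1)·3^4 = -185.
  |p(3)| = 185.
Check: |p(3)| = 185 ≤ 193 = M_tri(3). ✓ Equality does not hold at z = 3 (the coefficients have mixed signs, so the terms do not all align in phase there).

M_tri(3) = 193; |p(3)| = 185; equality at z=3: no.


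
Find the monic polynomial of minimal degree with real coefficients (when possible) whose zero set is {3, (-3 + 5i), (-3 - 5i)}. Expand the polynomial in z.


The polynomial is p(z) = ∏_{α ∈ S} (z − α), where S = {3, (-3 + 5i), (-3 - 5i)}.
Expanding the product yields: p(z) = z^3 + 3·z^2 + 16·z -102.
Note conjugate pairs combine to real quadratics: (z − (-3+5i))(z − (-3−5i)) = z² + 6z + 34.
The resulting polynomial has degree 3 and real coefficients as required.

p(z) = z^3 + 3·z^2 + 16·z -102.


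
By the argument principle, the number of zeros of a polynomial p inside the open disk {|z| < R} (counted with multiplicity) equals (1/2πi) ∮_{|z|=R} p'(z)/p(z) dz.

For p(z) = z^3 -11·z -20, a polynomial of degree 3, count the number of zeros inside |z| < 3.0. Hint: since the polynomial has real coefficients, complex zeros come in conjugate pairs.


The zeros of p are: 4, (-2 + 1i), (-2 - 1i).
Their magnitudes are: 4, 2.236, 2.236.
Zeros with |z| < R = 3.0: (-2 + 1i), (-2 - 1i).
Count = 2.
By the argument principle, (1/2πi) ∮_{|z|=R} p'(z)/p(z) dz equals exactly this count.

Number of zeros inside |z| < 3.0: 2.


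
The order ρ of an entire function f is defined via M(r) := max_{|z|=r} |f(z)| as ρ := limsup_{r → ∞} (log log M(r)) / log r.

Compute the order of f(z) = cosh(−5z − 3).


cosh(w) is a linear combination of e^{iw} and e^{−iw} (or e^w, e^{−w} in the hyperbolic case), so |cosh(w)| ≤ e^{|w|}. With w = −5z − 3, |w| ≤ 5|z| + 3 = 5r + 3 on |z| = r, giving M(r) ≤ e^{5r + 3}, so ρ ≤ 1. On a suitable ray (z = it for sin/cos; z = t for sinh/cosh, t real → ∞), |cosh(−5z − 3)| grows like e^{5|t|}/2, so ρ ≥ 1. Hence ρ = 1.
Therefore ρ = 1.

Order ρ = 1.


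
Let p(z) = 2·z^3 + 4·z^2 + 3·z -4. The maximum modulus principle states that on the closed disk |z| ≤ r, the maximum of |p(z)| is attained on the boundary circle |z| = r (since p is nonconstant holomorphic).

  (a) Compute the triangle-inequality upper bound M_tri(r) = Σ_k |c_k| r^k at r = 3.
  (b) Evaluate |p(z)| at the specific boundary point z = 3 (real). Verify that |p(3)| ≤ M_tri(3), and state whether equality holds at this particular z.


Coefficients: c_0 = -4, c_1 = 3, c_2 = 4, c_3 = 2. Radius r = 3.
Part (a). Triangle bound: M_tri(r) = Σ_k |c_k| r^k
  = |-4|·3^0 + |3|·3^1 + |4|·3^2 + |2|·3^3
  = 4 + 9 + 36 + 54 = 103.
This bounds M(r) := max_{|z|=r} |p(z)| from above; equality holds iff all terms c_k z^k can be made to align in phase at a single z on |z|=r.
Part (b). At z = 3 (real, on the circle |z| = r):
  p(3) = (-4)·3^0 + (3)·3^1 + (4)·3^2 + (2)·3^3 = 95.
  |p(3)| = 95.
Check: |p(3)| = 95 ≤ 103 = M_tri(3). ✓ Equality does not hold at z = 3 (the coefficients have mixed signs, so the terms do not all align in phase there).

M_tri(3) = 103; |p(3)| = 95; equality at z=3: no.


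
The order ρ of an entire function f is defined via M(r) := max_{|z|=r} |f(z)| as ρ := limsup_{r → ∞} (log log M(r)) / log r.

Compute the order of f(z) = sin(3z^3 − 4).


Write sin(w) = (e^{iw} ± e^{−iw})/(2 or 2i), so |sin(w)| ≤ e^{|w|}. With w = 3z^3 − 4, |w| ≤ 3r^3 + 4 on |z|=r, giving M(r) ≤ e^{3r^3 + 4} and ρ ≤ 3. For the lower bound, choose z on |z|=r with 3z^3 purely imaginary of modulus 3r^3; then |sin(3z^3 − 4)| grows like e^{3r^3}/2, so ρ ≥ 3. Hence ρ = 3.
Therefore ρ = 3.

Order ρ = 3.


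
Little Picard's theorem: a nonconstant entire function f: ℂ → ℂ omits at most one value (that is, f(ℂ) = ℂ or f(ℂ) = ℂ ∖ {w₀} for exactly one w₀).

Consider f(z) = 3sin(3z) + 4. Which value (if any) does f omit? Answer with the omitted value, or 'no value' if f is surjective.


Little Picard bounds the complement of f(ℂ) to at most one point.
sin is entire and surjective onto ℂ: for every w ∈ ℂ, sin(ζ) = w has a solution ζ ∈ ℂ (e.g., via the complex inverse arcsin). With ζ = 3z this gives z = ζ/(3). Then 3·sin(3z) takes every value in 3·ℂ = ℂ, and adding 4 is a bijection of ℂ. So f is surjective and omits no value. (Note: only on the real line is sin bounded by [−1, 1].)

Omitted value: no value.


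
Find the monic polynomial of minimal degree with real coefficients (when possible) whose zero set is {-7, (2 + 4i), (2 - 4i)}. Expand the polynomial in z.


The polynomial is p(z) = ∏_{α ∈ S} (z − α), where S = {-7, (2 + 4i), (2 - 4i)}.
Expanding the product yields: p(z) = z^3 + 3·z^2 -8·z + 140.
Note conjugate pairs combine to real quadratics: (z − (2+4i))(z − (2−4i)) = z² − 4z + 20.
The resulting polynomial has degree 3 and real coefficients as required.

p(z) = z^3 + 3·z^2 -8·z + 140.


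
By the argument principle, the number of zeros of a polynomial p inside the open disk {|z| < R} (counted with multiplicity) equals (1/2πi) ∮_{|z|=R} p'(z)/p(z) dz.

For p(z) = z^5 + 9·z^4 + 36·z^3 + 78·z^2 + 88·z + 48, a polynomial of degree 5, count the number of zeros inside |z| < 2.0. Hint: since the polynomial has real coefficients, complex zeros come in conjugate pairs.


The zeros of p are: -3, (-2 + 2i), (-2 - 2i), (-1 + 1i), (-1 - 1i).
Their magnitudes are: 3, 2.828, 2.828, 1.414, 1.414.
Zeros with |z| < R = 2.0: (-1 + 1i), (-1 - 1i).
Count = 2.
By the argument principle, (1/2πi) ∮_{|z|=R} p'(z)/p(z) dz equals exactly this count.

Number of zeros inside |z| < 2.0: 2.


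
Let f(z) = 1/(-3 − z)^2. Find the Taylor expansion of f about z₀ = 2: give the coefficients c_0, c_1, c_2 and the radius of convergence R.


Let w = z − z₀, so z = z₀ + w.
Then -3 − z = -3 − (z₀ + w) = (-3 − z₀) − w = -5 − w.
f(z) = 1/(-5 − w)^2 = (1/(-5)^2) · (1 − w/(-5))^{−2}.
By the binomial series (1−u)^{−2} = Σ_{n≥0} C(n+1, 1) u^n for |u|<1, with u = w/(-5):
  c_n = C(n+1, 1) / (-5)^(n+2).
  c_0 = 1/(-5)^2 = 1/25.
  c_1 = 2/(-5)^3 = -2/125.
  c_2 = 3/(-5)^4 = 3/625.
The series is valid for |w/d| < 1, i.e. |z − z₀| < |d|.
Radius of convergence: R = |-3 − z₀| = |-5| = 5 (distance from z₀ to the singularity z = -3).

c_0 = 1/25, c_1 = -2/125, c_2 = 3/625; R = 5.


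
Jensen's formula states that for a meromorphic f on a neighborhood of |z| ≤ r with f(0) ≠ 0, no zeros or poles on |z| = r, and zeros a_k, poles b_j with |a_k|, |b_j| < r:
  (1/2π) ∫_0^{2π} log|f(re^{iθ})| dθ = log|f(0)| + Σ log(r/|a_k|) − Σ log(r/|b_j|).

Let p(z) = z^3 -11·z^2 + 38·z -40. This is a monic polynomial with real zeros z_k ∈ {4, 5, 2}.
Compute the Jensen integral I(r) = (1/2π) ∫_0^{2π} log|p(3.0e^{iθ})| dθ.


Zeros: 2, 4, 5; r = 3.0.
Inside |z| < r: 2. Outside (|z| ≥ r): 4, 5.
p(0) = -40, so log|p(0)| = log(40) = 3.6889.
Apply Jensen: I(r) = log|p(0)| + Σ_k log(r/|z_k|), summed over zeros inside |z| < r.
  log(r/|z_k|) for z_k = 2: log(3.0/2) = 0.4055
  Outside zeros (4, 5) contribute nothing to the Jensen sum.
Sum over inside zeros: 0.4055.
I(r) = log|p(0)| + (inside sum) = 3.6889 + 0.4055 = 4.0943.
Note: since some zeros are outside |z| ≤ r, the simplified n·log(r) form does NOT apply — only the inside zeros contribute.

I(r) ≈ 4.0943.


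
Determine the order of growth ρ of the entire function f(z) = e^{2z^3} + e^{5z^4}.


Each summand is entire of order 3 and 4 respectively (as in the single-exponential case). The order of a sum is at most the max of the orders, so ρ ≤ 4. For the lower bound: on |z|=r choose arg z so that 5z^4 is real positive; then |e^{5z^4}| = e^{5r^4} while |e^{2z^3}| ≤ e^{2r^3} = o(e^{5r^4}). So |f| ≥ e^{5r^4}(1 − o(1)) and ρ ≥ 4. Hence ρ = max(3, 4) = 4.
Therefore ρ = 4.

Order ρ = 4.


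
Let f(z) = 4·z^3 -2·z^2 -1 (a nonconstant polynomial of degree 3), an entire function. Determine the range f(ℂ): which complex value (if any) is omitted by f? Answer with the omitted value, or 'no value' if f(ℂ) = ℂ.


Little Picard bounds the complement of f(ℂ) to at most one point.
For every w ∈ ℂ, the equation p(z) − w = 0 is a nonconstant polynomial in z and hence has at least one root by the fundamental theorem of algebra. So p is surjective onto ℂ, omitting no value.

Omitted value: no value.


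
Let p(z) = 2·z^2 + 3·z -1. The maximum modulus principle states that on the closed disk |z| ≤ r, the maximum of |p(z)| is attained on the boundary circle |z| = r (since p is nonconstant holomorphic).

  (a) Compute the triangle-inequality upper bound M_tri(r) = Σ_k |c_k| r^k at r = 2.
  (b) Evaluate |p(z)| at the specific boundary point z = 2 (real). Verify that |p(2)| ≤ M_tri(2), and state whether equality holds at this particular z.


Coefficients: c_0 = -1, c_1 = 3, c_2 = 2. Radius r = 2.
Part (a). Triangle bound: M_tri(r) = Σ_k |c_k| r^k
  = |-1|·2^0 + |3|·2^1 + |2|·2^2
  = 1 + 6 + 8 = 15.
This bounds M(r) := max_{|z|=r} |p(z)| from above; equality holds iff all terms c_k z^k can be made to align in phase at a single z on |z|=r.
Part (b). At z = 2 (real, on the circle |z| = r):
  p(2) = (-1)·2^0 + (3)·2^1 + (2)·2^2 = 13.
  |p(2)| = 13.
Check: |p(2)| = 13 ≤ 15 = M_tri(2). ✓ Equality does not hold at z = 2 (the coefficients have mixed signs, so the terms do not all align in phase there).

M_tri(2) = 15; |p(2)| = 13; equality at z=2: no.


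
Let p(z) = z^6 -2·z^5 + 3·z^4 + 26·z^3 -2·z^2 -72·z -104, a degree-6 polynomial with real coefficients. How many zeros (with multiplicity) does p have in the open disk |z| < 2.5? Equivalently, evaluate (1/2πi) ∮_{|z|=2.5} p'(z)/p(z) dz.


The zeros of p are: (-1 + 1i), (-1 - 1i), 2, -2, (2 + 3i), (2 - 3i).
Their magnitudes are: 1.414, 1.414, 2, 2, 3.606, 3.606.
Zeros with |z| < R = 2.5: (-1 + 1i), (-1 - 1i), 2, -2.
Count = 4.
By the argument principle, (1/2πi) ∮_{|z|=R} p'(z)/p(z) dz equals exactly this count.

Number of zeros inside |z| < 2.5: 4.


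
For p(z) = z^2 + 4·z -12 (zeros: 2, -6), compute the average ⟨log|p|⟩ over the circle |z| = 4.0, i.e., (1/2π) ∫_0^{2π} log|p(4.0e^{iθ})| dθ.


Zeros: -6, 2; r = 4.0.
Inside |z| < r: 2. Outside (|z| ≥ r): -6.
p(0) = -12, so log|p(0)| = log(12) = 2.4849.
Apply Jensen: I(r) = log|p(0)| + Σ_k log(r/|z_k|), summed over zeros inside |z| < r.
  log(r/|z_k|) for z_k = 2: log(4.0/2) = 0.6931
  Outside zeros (-6) contribute nothing to the Jensen sum.
Sum over inside zeros: 0.6931.
I(r) = log|p(0)| + (inside sum) = 2.4849 + 0.6931 = 3.1781.
Note: since some zeros are outside |z| ≤ r, the simplified n·log(r) form does NOT apply — only the inside zeros contribute.

I(r) ≈ 3.1781.


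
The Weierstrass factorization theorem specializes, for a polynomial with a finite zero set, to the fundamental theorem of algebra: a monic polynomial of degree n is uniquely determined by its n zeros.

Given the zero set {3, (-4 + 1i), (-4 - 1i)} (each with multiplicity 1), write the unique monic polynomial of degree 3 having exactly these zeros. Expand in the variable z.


The polynomial is p(z) = ∏_{α ∈ S} (z − α), where S = {3, (-4 + 1i), (-4 - 1i)}.
Expanding the product yields: p(z) = z^3 + 5·z^2 -7·z -51.
Note conjugate pairs combine to real quadratics: (z − (-4+1i))(z − (-4−1i)) = z² + 8z + 17.
The resulting polynomial has degree 3 and real coefficients as required.

p(z) = z^3 + 5·z^2 -7·z -51.


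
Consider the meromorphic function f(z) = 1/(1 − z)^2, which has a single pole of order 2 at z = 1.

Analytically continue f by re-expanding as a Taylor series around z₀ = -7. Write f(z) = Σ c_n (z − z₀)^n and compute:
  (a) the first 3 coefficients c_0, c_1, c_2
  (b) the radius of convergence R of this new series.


Let w = z − z₀, so z = z₀ + w.
Then 1 − z = 1 − (z₀ + w) = (1 − z₀) − w = 8 − w.
f(z) = 1/(8 − w)^2 = (1/(8)^2) · (1 − w/(8))^{−2}.
By the binomial series (1−u)^{−2} = Σ_{n≥0} C(n+1, 1) u^n for |u|<1, with u = w/(8):
  c_n = C(n+1, 1) / (8)^(n+2).
  c_0 = 1/(8)^2 = 1/64.
  c_1 = 2/(8)^3 = 1/256.
  c_2 = 3/(8)^4 = 3/4096.
The series is valid for |w/d| < 1, i.e. |z − z₀| < |d|.
Radius of convergence: R = |1 − z₀| = |8| = 8 (distance from z₀ to the singularity z = 1).

c_0 = 1/64, c_1 = 1/256, c_2 = 3/4096; R = 8.


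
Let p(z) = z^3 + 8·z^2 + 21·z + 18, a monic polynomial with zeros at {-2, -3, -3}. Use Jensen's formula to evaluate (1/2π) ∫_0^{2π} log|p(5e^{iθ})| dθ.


Zeros: -3, -3, -2; r = 5.
Inside |z| < r: -3, -3, -2. Outside (|z| ≥ r): ∅.
p(0) = 18, so log|p(0)| = log(18) = 2.8904.
Apply Jensen: I(r) = log|p(0)| + Σ_k log(r/|z_k|), summed over zeros inside |z| < r.
  log(r/|z_k|) for z_k = -2: log(5/2) = 0.9163
  log(r/|z_k|) for z_k = -3: log(5/3) = 0.5108
  log(r/|z_k|) for z_k = -3: log(5/3) = 0.5108
Sum over inside zeros: 1.9379.
I(r) = log|p(0)| + (inside sum) = 2.8904 + 1.9379 = 4.8283.
Closed form (all zeros inside, monic): I(r) = n·log(r) = 3·log(5) = 4.8283. ✓

I(r) ≈ 4.8283.


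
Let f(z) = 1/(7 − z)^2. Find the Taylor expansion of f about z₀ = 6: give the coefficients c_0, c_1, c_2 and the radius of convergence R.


Let w = z − z₀, so z = z₀ + w.
Then 7 − z = 7 − (z₀ + w) = (7 − z₀) − w = 1 − w.
f(z) = 1/(1 − w)^2 = (1/(1)^2) · (1 − w/(1))^{−2}.
By the binomial series (1−u)^{−2} = Σ_{n≥0} C(n+1, 1) u^n for |u|<1, with u = w/(1):
  c_n = C(n+1, 1) / (1)^(n+2).
  c_0 = 1/(1)^2 = 1.
  c_1 = 2/(1)^3 = 2.
  c_2 = 3/(1)^4 = 3.
The series is valid for |w/d| < 1, i.e. |z − z₀| < |d|.
Radius of convergence: R = |7 − z₀| = |1| = 1 (distance from z₀ to the singularity z = 7).

c_0 = 1, c_1 = 2, c_2 = 3; R = 1.


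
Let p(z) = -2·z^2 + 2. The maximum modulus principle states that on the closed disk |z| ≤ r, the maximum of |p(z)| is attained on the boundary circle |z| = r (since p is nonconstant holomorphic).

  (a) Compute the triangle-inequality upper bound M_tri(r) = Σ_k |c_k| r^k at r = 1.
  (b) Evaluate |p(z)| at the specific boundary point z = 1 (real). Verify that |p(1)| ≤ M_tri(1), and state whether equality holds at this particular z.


Coefficients: c_0 = 2, c_1 = 0, c_2 = -2. Radius r = 1.
Part (a). Triangle bound: M_tri(r) = Σ_k |c_k| r^k
  = |2|·1^0 + |0|·1^1 + |-2|·1^2
  = 2 + 0 + 2 = 4.
This bounds M(r) := max_{|z|=r} |p(z)| from above; equality holds iff all terms c_k z^k can be made to align in phase at a single z on |z|=r.
Part (b). At z = 1 (real, on the circle |z| = r):
  p(1) = (2)·1^0 + (0)·1^1 + (-2)·1^2 = 0.
  |p(1)| = 0.
Check: |p(1)| = 0 ≤ 4 = M_tri(1). ✓ Equality does not hold at z = 1 (the coefficients have mixed signs, so the terms do not all align in phase there).

M_tri(1) = 4; |p(1)| = 0; equality at z=1: no.


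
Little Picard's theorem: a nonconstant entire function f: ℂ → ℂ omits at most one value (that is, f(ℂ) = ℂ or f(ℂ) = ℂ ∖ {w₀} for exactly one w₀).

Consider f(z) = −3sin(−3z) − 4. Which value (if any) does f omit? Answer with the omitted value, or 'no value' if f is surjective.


Little Picard bounds the complement of f(ℂ) to at most one point.
sin is entire and surjective onto ℂ: for every w ∈ ℂ, sin(ζ) = w has a solution ζ ∈ ℂ (e.g., via the complex inverse arcsin). With ζ = −3z this gives z = ζ/(-3). Then -3·sin(−3z) takes every value in -3·ℂ = ℂ, and adding -4 is a bijection of ℂ. So f is surjective and omits no value. (Note: only on the real line is sin bounded by [−1, 1].)

Omitted value: no value.


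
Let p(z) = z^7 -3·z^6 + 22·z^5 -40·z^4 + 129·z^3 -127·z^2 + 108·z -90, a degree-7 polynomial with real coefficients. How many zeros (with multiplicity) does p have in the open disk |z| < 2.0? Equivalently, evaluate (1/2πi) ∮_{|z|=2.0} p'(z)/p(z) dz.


The zeros of p are: 1, (1 + 3i), (1 - 3i), (0 + 1i), (0 - 1i), (0 + 3i), (0 - 3i).
Their magnitudes are: 1, 3.162, 3.162, 1, 1, 3, 3.
Zeros with |z| < R = 2.0: 1, (0 + 1i), (0 - 1i).
Count = 3.
By the argument principle, (1/2πi) ∮_{|z|=R} p'(z)/p(z) dz equals exactly this count.

Number of zeros inside |z| < 2.0: 3.


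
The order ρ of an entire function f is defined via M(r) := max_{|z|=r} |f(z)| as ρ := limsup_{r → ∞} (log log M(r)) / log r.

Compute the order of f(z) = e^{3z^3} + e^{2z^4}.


Each summand is entire of order 3 and 4 respectively (as in the single-exponential case). The order of a sum is at most the max of the orders, so ρ ≤ 4. For the lower bound: on |z|=r choose arg z so that 2z^4 is real positive; then |e^{2z^4}| = e^{2r^4} while |e^{3z^3}| ≤ e^{3r^3} = o(e^{2r^4}). So |f| ≥ e^{2r^4}(1 − o(1)) and ρ ≥ 4. Hence ρ = max(3, 4) = 4.
Therefore ρ = 4.

Order ρ = 4.


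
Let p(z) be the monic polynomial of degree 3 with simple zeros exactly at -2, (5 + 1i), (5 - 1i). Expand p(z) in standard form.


The polynomial is p(z) = ∏_{α ∈ S} (z − α), where S = {-2, (5 + 1i), (5 - 1i)}.
Expanding the product yields: p(z) = z^3 -8·z^2 + 6·z + 52.
Note conjugate pairs combine to real quadratics: (z − (5+1i))(z − (5−1i)) = z² − 10z + 26.
The resulting polynomial has degree 3 and real coefficients as required.

p(z) = z^3 -8·z^2 + 6·z + 52.


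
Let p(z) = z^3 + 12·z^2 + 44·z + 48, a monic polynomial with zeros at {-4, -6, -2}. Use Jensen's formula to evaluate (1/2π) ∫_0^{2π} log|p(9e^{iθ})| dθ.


Zeros: -6, -4, -2; r = 9.
Inside |z| < r: -6, -4, -2. Outside (|z| ≥ r): ∅.
p(0) = 48, so log|p(0)| = log(48) = 3.8712.
Apply Jensen: I(r) = log|p(0)| + Σ_k log(r/|z_k|), summed over zeros inside |z| < r.
  log(r/|z_k|) for z_k = -4: log(9/4) = 0.8109
  log(r/|z_k|) for z_k = -6: log(9/6) = 0.4055
  log(r/|z_k|) for z_k = -2: log(9/2) = 1.5041
Sum over inside zeros: 2.7205.
I(r) = log|p(0)| + (inside sum) = 3.8712 + 2.7205 = 6.5917.
Closed form (all zeros inside, monic): I(r) = n·log(r) = 3·log(9) = 6.5917. ✓

I(r) ≈ 6.5917.


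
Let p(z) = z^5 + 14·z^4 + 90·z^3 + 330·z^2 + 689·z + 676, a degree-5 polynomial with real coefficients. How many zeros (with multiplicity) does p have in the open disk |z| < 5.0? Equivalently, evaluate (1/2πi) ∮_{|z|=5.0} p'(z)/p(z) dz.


The zeros of p are: (-3 + 2i), (-3 - 2i), (-2 + 3i), (-2 - 3i), -4.
Their magnitudes are: 3.606, 3.606, 3.606, 3.606, 4.
Zeros with |z| < R = 5.0: (-3 + 2i), (-3 - 2i), (-2 + 3i), (-2 - 3i), -4.
Count = 5.
By the argument principle, (1/2πi) ∮_{|z|=R} p'(z)/p(z) dz equals exactly this count.

Number of zeros inside |z| < 5.0: 5.


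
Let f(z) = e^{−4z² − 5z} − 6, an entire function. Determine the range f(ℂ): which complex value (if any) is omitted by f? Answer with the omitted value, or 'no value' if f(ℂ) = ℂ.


Little Picard bounds the complement of f(ℂ) to at most one point.
The exponent g(z) = −4z² − 5z is a nonconstant polynomial, hence surjective onto ℂ. So e^{g(z)} takes every value in {e^w : w ∈ ℂ} = ℂ ∖ {0}. Adding -6 shifts the range to ℂ ∖ {-6}. f omits exactly -6.

Omitted value: -6.


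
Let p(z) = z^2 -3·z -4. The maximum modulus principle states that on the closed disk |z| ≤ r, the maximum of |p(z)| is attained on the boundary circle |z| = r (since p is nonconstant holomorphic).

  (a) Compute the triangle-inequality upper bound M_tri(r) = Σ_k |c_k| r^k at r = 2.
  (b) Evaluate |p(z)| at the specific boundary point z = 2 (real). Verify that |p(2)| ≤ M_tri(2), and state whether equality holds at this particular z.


Coefficients: c_0 = -4, c_1 = -3, c_2 = 1. Radius r = 2.
Part (a). Triangle bound: M_tri(r) = Σ_k |c_k| r^k
  = |-4|·2^0 + |-3|·2^1 + |1|·2^2
  = 4 + 6 + 4 = 14.
This bounds M(r) := max_{|z|=r} |p(z)| from above; equality holds iff all terms c_k z^k can be made to align in phase at a single z on |z|=r.
Part (b). At z = 2 (real, on the circle |z| = r):
  p(2) = (-4)·2^0 + (-3)·2^1 + (1)·2^2 = -6.
  |p(2)| = 6.
Check: |p(2)| = 6 ≤ 14 = M_tri(2). ✓ Equality does not hold at z = 2 (the coefficients have mixed signs, so the terms do not all align in phase there).

M_tri(2) = 14; |p(2)| = 6; equality at z=2: no.


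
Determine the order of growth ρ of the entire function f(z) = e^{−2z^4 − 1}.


|e^{−2z^4 − 1}| = e^{Re(-2·z^4) + -1} ≤ e^{2|z|^4 + -1} = e^{2r^4 + -1} on |z| = r, so ρ ≤ 4. Choosing z on |z|=r so that -2·z^4 is real positive (always possible by picking arg z appropriately) gives |f(z)| = e^{2r^4 + -1}, matching the bound. The additive constant -1 does not affect log log M(r) ~ 4·log r. Hence ρ = 4.
Therefore ρ = 4.

Order ρ = 4.


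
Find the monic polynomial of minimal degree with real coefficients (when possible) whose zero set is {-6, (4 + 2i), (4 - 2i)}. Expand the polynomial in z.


The polynomial is p(z) = ∏_{α ∈ S} (z − α), where S = {-6, (4 + 2i), (4 - 2i)}.
Expanding the product yields: p(z) = z^3 -2·z^2 -28·z + 120.
Note conjugate pairs combine to real quadratics: (z − (4+2i))(z − (4−2i)) = z² − 8z + 20.
The resulting polynomial has degree 3 and real coefficients as required.

p(z) = z^3 -2·z^2 -28·z + 120.


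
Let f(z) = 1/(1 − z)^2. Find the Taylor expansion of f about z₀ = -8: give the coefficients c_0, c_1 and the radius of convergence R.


Let w = z − z₀, so z = z₀ + w.
Then 1 − z = 1 − (z₀ + w) = (1 − z₀) − w = 9 − w.
f(z) = 1/(9 − w)^2 = (1/(9)^2) · (1 − w/(9))^{−2}.
By the binomial series (1−u)^{−2} = Σ_{n≥0} C(n+1, 1) u^n for |u|<1, with u = w/(9):
  c_n = C(n+1, 1) / (9)^(n+2).
  c_0 = 1/(9)^2 = 1/81.
  c_1 = 2/(9)^3 = 2/729.
The series is valid for |w/d| < 1, i.e. |z − z₀| < |d|.
Radius of convergence: R = |1 − z₀| = |9| = 9 (distance from z₀ to the singularity z = 1).

c_0 = 1/81, c_1 = 2/729; R = 9.
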